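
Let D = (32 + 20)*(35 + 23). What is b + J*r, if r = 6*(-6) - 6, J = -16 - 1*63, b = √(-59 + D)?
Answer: 3318 + √2957 ≈ 3372.4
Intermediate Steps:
D = 3016 (D = 52*58 = 3016)
b = √2957 (b = √(-59 + 3016) = √2957 ≈ 54.378)
J = -79 (J = -16 - 63 = -79)
r = -42 (r = -36 - 6 = -42)
b + J*r = √2957 - 79*(-42) = √2957 + 3318 = 3318 + √2957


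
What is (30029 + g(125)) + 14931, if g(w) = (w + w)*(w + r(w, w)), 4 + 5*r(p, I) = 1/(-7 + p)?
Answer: 4484615/59 ≈ 76010.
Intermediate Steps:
r(p, I) = -4/5 + 1/(5*(-7 + p))
g(w) = 2*w*(w + (29 - 4*w)/(5*(-7 + w))) (g(w) = (w + w)*(w + (29 - 4*w)/(5*(-7 + w))) = (2*w)*(w + (29 - 4*w)/(5*(-7 + w))) = 2*w*(w + (29 - 4*w)/(5*(-7 + w))))
(30029 + g(125)) + 14931 = (30029 + (2/5)*125*(29 - 39*125 + 5*125**2)/(-7 + 125)) + 14931 = (30029 + (2/5)*125*(29 - 4875 + 5*15625)/118) + 14931 = (30029 + (2/5)*125*(1/118)*(29 - 4875 + 78125)) + 14931 = (30029 + (2/5)*125*(1/118)*73279) + 14931 = (30029 + 1831975/59) + 14931 = 3603686/59 + 14931 = 4484615/59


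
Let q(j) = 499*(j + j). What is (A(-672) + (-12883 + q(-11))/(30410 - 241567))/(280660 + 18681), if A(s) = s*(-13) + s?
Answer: 1702793909/63207947537 ≈ 0.026940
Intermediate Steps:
A(s) = -12*s (A(s) = -13*s + s = -12*s)
q(j) = 998*j (q(j) = 499*(2*j) = 998*j)
(A(-672) + (-12883 + q(-11))/(30410 - 241567))/(280660 + 18681) = (-12*(-672) + (-12883 + 998*(-11))/(30410 - 241567))/(280660 + 18681) = (8064 + (-12883 - 10978)/(-211157))/299341 = (8064 - 23861*(-1/211157))*(1/299341) = (8064 + 23861/211157)*(1/299341) = (1702793909/211157)*(1/299341) = 1702793909/63207947537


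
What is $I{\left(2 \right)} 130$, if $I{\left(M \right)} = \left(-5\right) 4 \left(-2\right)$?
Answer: $5200$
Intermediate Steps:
$I{\left(M \right)} = 40$ ($I{\left(M \right)} = \left(-20\right) \left(-2\right) = 40$)
$I{\left(2 \right)} 130 = 40 \cdot 130 = 5200$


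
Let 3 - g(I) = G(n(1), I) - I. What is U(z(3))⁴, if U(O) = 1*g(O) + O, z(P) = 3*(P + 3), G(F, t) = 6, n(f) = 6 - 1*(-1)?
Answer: 1185921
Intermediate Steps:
n(f) = 7 (n(f) = 6 + 1 = 7)
z(P) = 9 + 3*P (z(P) = 3*(3 + P) = 9 + 3*P)
g(I) = -3 + I (g(I) = 3 - (6 - I) = 3 + (-6 + I) = -3 + I)
U(O) = -3 + 2*O (U(O) = 1*(-3 + O) + O = (-3 + O) + O = -3 + 2*O)
U(z(3))⁴ = (-3 + 2*(9 + 3*3))⁴ = (-3 + 2*(9 + 9))⁴ = (-3 + 2*18)⁴ = (-3 + 36)⁴ = 33⁴ = 1185921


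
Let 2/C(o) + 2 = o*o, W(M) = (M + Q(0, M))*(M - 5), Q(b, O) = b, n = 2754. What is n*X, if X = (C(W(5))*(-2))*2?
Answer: 11016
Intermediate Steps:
W(M) = M*(-5 + M) (W(M) = (M + 0)*(M - 5) = M*(-5 + M))
C(o) = 2/(-2 + o**2) (C(o) = 2/(-2 + o*o) = 2/(-2 + o**2))
X = 4 (X = ((2/(-2 + (5*(-5 + 5))**2))*(-2))*2 = ((2/(-2 + (5*0)**2))*(-2))*2 = ((2/(-2 + 0**2))*(-2))*2 = ((2/(-2 + 0))*(-2))*2 = ((2/(-2))*(-2))*2 = ((2*(-1/2))*(-2))*2 = -1*(-2)*2 = 2*2 = 4)
n*X = 2754*4 = 11016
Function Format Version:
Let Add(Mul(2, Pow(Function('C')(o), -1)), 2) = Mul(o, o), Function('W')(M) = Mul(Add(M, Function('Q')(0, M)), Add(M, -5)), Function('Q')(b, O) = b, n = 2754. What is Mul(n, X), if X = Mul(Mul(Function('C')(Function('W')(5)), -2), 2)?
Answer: 11016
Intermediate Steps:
Function('W')(M) = Mul(M, Add(-5, M)) (Function('W')(M) = Mul(Add(M, 0), Add(M, -5)) = Mul(M, Add(-5, M)))
Function('C')(o) = Mul(2, Pow(Add(-2, Pow(o, 2)), -1)) (Function('C')(o) = Mul(2, Pow(Add(-2, Mul(o, o)), -1)) = Mul(2, Pow(Add(-2, Pow(o, 2)), -1)))
X = 4 (X = Mul(Mul(Mul(2, Pow(Add(-2, Pow(Mul(5, Add(-5, 5)), 2)), -1)), -2), 2) = Mul(Mul(Mul(2, Pow(Add(-2, Pow(Mul(5, 0), 2)), -1)), -2), 2) = Mul(Mul(Mul(2, Pow(Add(-2, Pow(0, 2)), -1)), -2), 2) = Mul(Mul(Mul(2, Pow(Add(-2, 0), -1)), -2), 2) = Mul(Mul(Mul(2, Pow(-2, -1)), -2), 2) = Mul(Mul(Mul(2, Rational(-1, 2)), -2), 2) = Mul(Mul(-1, -2), 2) = Mul(2, 2) = 4)
Mul(n, X) = Mul(2754, 4) = 11016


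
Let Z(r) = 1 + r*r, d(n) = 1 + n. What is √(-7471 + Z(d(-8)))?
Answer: I*√7421 ≈ 86.145*I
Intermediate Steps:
Z(r) = 1 + r²
√(-7471 + Z(d(-8))) = √(-7471 + (1 + (1 - 8)²)) = √(-7471 + (1 + (-7)²)) = √(-7471 + (1 + 49)) = √(-7471 + 50) = √(-7421) = I*√7421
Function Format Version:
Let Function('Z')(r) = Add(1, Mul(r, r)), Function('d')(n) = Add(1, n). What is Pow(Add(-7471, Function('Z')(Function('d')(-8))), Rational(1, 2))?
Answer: Mul(I, Pow(7421, Rational(1, 2))) ≈ Mul(86.145, I)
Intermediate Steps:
Function('Z')(r) = Add(1, Pow(r, 2))
Pow(Add(-7471, Function('Z')(Function('d')(-8))), Rational(1, 2)) = Pow(Add(-7471, Add(1, Pow(Add(1, -8), 2))), Rational(1, 2)) = Pow(Add(-7471, Add(1, Pow(-7, 2))), Rational(1, 2)) = Pow(Add(-7471, Add(1, 49)), Rational(1, 2)) = Pow(Add(-7471, 50), Rational(1, 2)) = Pow(-7421, Rational(1, 2)) = Mul(I, Pow(7421, Rational(1, 2)))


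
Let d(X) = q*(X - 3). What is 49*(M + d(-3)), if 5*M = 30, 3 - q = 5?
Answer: 882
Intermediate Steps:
q = -2 (q = 3 - 1*5 = 3 - 5 = -2)
d(X) = 6 - 2*X (d(X) = -2*(X - 3) = -2*(-3 + X) = 6 - 2*X)
M = 6 (M = (⅕)*30 = 6)
49*(M + d(-3)) = 49*(6 + (6 - 2*(-3))) = 49*(6 + (6 + 6)) = 49*(6 + 12) = 49*18 = 882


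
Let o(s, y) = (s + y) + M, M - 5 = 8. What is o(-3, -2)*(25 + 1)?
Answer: 208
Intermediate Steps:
M = 13 (M = 5 + 8 = 13)
o(s, y) = 13 + s + y (o(s, y) = (s + y) + 13 = 13 + s + y)
o(-3, -2)*(25 + 1) = (13 - 3 - 2)*(25 + 1) = 8*26 = 208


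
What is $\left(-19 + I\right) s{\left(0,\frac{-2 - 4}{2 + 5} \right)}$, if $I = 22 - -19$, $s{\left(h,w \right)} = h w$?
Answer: $0$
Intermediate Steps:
$I = 41$ ($I = 22 + 19 = 41$)
$\left(-19 + I\right) s{\left(0,\frac{-2 - 4}{2 + 5} \right)} = \left(-19 + 41\right) 0 \frac{-2 - 4}{2 + 5} = 22 \cdot 0 \left(- \frac{6}{7}\right) = 22 \cdot 0 = 0$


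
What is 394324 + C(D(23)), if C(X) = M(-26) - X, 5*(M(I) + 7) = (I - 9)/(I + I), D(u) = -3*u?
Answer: 20508079/52 ≈ 3.9439e+5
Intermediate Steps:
M(I) = -7 + (-9 + I)/(10*I) (M(I) = -7 + ((I - 9)/(I + I))/5 = -7 + ((-9 + I)/((2*I)))/5 = -7 + ((-9 + I)*(1/(2*I)))/5 = -7 + ((-9 + I)/(2*I))/5 = -7 + (-9 + I)/(10*I))
C(X) = -357/52 - X (C(X) = (3/10)*(-3 - 23*(-26))/(-26) - X = (3/10)*(-1/26)*(-3 + 598) - X = (3/10)*(-1/26)*595 - X = -357/52 - X)
394324 + C(D(23)) = 394324 + (-357/52 - (-3)*23) = 394324 + (-357/52 - 1*(-69)) = 394324 + (-357/52 + 69) = 394324 + 3231/52 = 20508079/52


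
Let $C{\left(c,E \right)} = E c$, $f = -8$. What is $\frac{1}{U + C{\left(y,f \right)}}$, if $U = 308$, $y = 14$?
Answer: $\frac{1}{196} \approx 0.005102$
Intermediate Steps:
$\frac{1}{U + C{\left(y,f \right)}} = \frac{1}{308 - 112} = \frac{1}{196}$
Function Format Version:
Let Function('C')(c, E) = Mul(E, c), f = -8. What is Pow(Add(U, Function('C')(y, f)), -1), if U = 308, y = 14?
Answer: Rational(1, 196) ≈ 0.0051020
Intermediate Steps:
Pow(Add(U, Function('C')(y, f)), -1) = Pow(Add(308, Mul(-8, 14)), -1) = Pow(Add(308, -112), -1) = Pow(196, -1) = Rational(1, 196)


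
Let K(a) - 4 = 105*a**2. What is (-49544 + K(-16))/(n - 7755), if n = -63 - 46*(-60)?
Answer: 11330/2529 ≈ 4.4800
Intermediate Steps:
K(a) = 4 + 105*a**2
n = 2697 (n = -63 + 2760 = 2697)
(-49544 + K(-16))/(n - 7755) = (-49544 + (4 + 105*(-16)**2))/(2697 - 7755) = (-49544 + (4 + 105*256))/(-5058) = (-49544 + (4 + 26880))*(-1/5058) = (-49544 + 26884)*(-1/5058) = -22660*(-1/5058) = 11330/2529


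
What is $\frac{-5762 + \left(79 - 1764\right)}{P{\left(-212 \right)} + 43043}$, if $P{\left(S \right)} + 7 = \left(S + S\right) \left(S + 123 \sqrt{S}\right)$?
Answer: $- \frac{1556423}{934391484} - \frac{305327 i \sqrt{53}}{233597871} \approx -0.0016657 - 0.0095156 i$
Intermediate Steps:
$P{\left(S \right)} = -7 + 2 S \left(S + 123 \sqrt{S}\right)$ ($P{\left(S \right)} = -7 + \left(S + S\right) \left(S + 123 \sqrt{S}\right) = -7 + 2 S \left(S + 123 \sqrt{S}\right)$)
$\frac{-5762 + \left(79 - 1764\right)}{P{\left(-212 \right)} + 43043} = \frac{-5762 + \left(79 - 1764\right)}{\left(-7 + 2 \left(-212\right)^{2} + 246 \left(-212\right)^{\frac{3}{2}}\right) + 43043} = \frac{-5762 + \left(79 - 1764\right)}{\left(-7 + 2 \cdot 44944 + 246 \left(- 424 i \sqrt{53}\right)\right) + 43043} = \frac{-5762 - 1685}{\left(-7 + 89888 - 104304 i \sqrt{53}\right) + 43043} = - \frac{7447}{\left(89881 - 104304 i \sqrt{53}\right) + 43043} = - \frac{7447}{132924 - 104304 i \sqrt{53}}$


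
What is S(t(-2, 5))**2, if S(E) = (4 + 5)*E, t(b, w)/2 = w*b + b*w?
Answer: 129600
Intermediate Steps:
t(b, w) = 4*b*w (t(b, w) = 2*(w*b + b*w) = 2*(b*w + b*w) = 2*(2*b*w) = 4*b*w)
S(E) = 9*E
S(t(-2, 5))**2 = (9*(4*(-2)*5))**2 = (9*(-40))**2 = (-360)**2 = 129600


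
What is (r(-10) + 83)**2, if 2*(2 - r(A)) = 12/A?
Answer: 183184/25 ≈ 7327.4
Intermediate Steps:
r(A) = 2 - 6/A
(r(-10) + 83)**2 = ((2 - 6/(-10)) + 83)**2 = ((2 - 6*(-1/10)) + 83)**2 = ((2 + 3/5) + 83)**2 = (13/5 + 83)**2 = (428/5)**2 = 183184/25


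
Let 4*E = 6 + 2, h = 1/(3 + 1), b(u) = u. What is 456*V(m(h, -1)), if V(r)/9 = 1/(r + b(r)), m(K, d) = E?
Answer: 1026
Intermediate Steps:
h = ¼ (h = 1/4 = ¼ ≈ 0.25000)
E = 2 (E = (6 + 2)/4 = (¼)*8 = 2)
m(K, d) = 2
V(r) = 9/(2*r) (V(r) = 9/(r + r) = 9/((2*r)) = 9*(1/(2*r)) = 9/(2*r))
456*V(m(h, -1)) = 456*((9/2)/2) = 456*((9/2)*(½)) = 456*(9/4) = 1026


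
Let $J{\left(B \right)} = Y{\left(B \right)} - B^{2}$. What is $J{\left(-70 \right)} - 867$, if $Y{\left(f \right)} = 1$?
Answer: $-5766$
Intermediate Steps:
$J{\left(B \right)} = 1 - B^{2}$
$J{\left(-70 \right)} - 867 = \left(1 - \left(-70\right)^{2}\right) - 867 = \left(1 - 4900\right) - 867 = -4899 - 867 = -5766$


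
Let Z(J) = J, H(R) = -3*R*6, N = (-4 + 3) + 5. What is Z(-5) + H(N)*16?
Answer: -1157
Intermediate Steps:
N = 4 (N = -1 + 5 = 4)
H(R) = -18*R
Z(-5) + H(N)*16 = -5 - 18*4*16 = -5 - 72*16 = -5 - 1152 = -1157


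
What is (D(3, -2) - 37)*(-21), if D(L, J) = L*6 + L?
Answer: 336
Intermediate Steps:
D(L, J) = 7*L (D(L, J) = 6*L + L = 7*L)
(D(3, -2) - 37)*(-21) = (7*3 - 37)*(-21) = (21 - 37)*(-21) = -16*(-21) = 336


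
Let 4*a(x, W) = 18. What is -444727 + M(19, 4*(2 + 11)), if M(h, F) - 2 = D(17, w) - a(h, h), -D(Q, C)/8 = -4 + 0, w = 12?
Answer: -889395/2 ≈ -4.4470e+5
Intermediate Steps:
D(Q, C) = 32 (D(Q, C) = -8*(-4 + 0) = -8*(-4) = 32)
a(x, W) = 9/2 (a(x, W) = (¼)*18 = 9/2)
M(h, F) = 59/2 (M(h, F) = 2 + (32 - 1*9/2) = 2 + (32 - 9/2) = 2 + 55/2 = 59/2)
-444727 + M(19, 4*(2 + 11)) = -444727 + 59/2 = -889395/2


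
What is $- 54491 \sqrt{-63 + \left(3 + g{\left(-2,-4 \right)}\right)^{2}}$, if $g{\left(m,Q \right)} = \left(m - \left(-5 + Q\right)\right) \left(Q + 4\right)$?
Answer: $- 163473 i \sqrt{6} \approx - 4.0043 \cdot 10^{5} i$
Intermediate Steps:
$g{\left(m,Q \right)} = \left(4 + Q\right) \left(5 + m - Q\right)$ ($g{\left(m,Q \right)} = \left(5 + m - Q\right) \left(4 + Q\right) = \left(4 + Q\right) \left(5 + m - Q\right)$)
$- 54491 \sqrt{-63 + \left(3 + g{\left(-2,-4 \right)}\right)^{2}} = - 54491 \sqrt{-63 + \left(3 - 0\right)^{2}} = - 54491 \sqrt{-63 + \left(3 + 0\right)^{2}} = - 54491 \sqrt{-63 + 3^{2}} = - 54491 \sqrt{-63 + 9} = - 54491 \sqrt{-54} = - 54491 \cdot 3 i \sqrt{6} = - 163473 i \sqrt{6}$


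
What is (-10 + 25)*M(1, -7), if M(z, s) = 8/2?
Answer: 60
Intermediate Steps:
M(z, s) = 4 (M(z, s) = 8*(1/2) = 4)
(-10 + 25)*M(1, -7) = (-10 + 25)*4 = 15*4 = 60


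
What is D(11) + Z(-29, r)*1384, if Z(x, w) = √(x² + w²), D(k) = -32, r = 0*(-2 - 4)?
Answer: 40104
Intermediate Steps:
r = 0 (r = 0*(-6) = 0)
Z(x, w) = √(w² + x²)
D(11) + Z(-29, r)*1384 = -32 + √(0² + (-29)²)*1384 = -32 + √(0 + 841)*1384 = -32 + √841*1384 = -32 + 29*1384 = -32 + 40136 = 40104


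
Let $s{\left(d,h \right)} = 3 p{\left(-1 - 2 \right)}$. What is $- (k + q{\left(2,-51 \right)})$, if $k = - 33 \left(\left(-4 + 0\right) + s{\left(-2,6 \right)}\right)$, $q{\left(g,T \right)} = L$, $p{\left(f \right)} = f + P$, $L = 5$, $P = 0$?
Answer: $-434$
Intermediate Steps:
$p{\left(f \right)} = f$ ($p{\left(f \right)} = f + 0 = f$)
$s{\left(d,h \right)} = -9$ ($s{\left(d,h \right)} = 3 \left(-1 - 2\right) = 3 \left(-3\right) = -9$)
$q{\left(g,T \right)} = 5$
$k = 429$ ($k = - 33 \left(\left(-4 + 0\right) - 9\right) = - 33 \left(-4 - 9\right) = \left(-33\right) \left(-13\right) = 429$)
$- (k + q{\left(2,-51 \right)}) = - (429 + 5) = \left(-1\right) 434 = -434$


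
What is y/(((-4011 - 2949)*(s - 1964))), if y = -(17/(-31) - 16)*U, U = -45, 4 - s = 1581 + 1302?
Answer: -1539/69661712 ≈ -2.2092e-5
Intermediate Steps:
s = -2879 (s = 4 - (1581 + 1302) = 4 - 1*2883 = 4 - 2883 = -2879)
y = -23085/31 (y = -(17/(-31) - 16)*(-45) = -(17*(-1/31) - 16)*(-45) = -(-17/31 - 16)*(-45) = -(-513)*(-45)/31 = -1*23085/31 = -23085/31 ≈ -744.68)
y/(((-4011 - 2949)*(s - 1964))) = -23085*1/((-4011 - 2949)*(-2879 - 1964))/31 = -23085/(31*((-6960*(-4843)))) = -23085/31/33707280 = -23085/31*1/33707280 = -1539/69661712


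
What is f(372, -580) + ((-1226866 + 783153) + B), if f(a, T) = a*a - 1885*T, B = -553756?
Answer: 234215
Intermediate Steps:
f(a, T) = a² - 1885*T
f(372, -580) + ((-1226866 + 783153) + B) = (372² - 1885*(-580)) + ((-1226866 + 783153) - 553756) = (138384 + 1093300) + (-443713 - 553756) = 1231684 - 997469 = 234215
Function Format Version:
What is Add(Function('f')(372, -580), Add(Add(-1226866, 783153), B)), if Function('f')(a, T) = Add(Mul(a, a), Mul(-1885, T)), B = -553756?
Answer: 234215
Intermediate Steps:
Function('f')(a, T) = Add(Pow(a, 2), Mul(-1885, T))
Add(Function('f')(372, -580), Add(Add(-1226866, 783153), B)) = Add(Add(Pow(372, 2), Mul(-1885, -580)), Add(Add(-1226866, 783153), -553756)) = Add(Add(138384, 1093300), Add(-443713, -553756)) = Add(1231684, -997469) = 234215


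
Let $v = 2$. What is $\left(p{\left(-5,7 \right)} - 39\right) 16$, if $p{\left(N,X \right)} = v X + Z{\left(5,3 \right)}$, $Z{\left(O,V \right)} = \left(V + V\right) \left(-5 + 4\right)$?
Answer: $-496$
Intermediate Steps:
$Z{\left(O,V \right)} = - 2 V$ ($Z{\left(O,V \right)} = 2 V \left(-1\right) = - 2 V$)
$p{\left(N,X \right)} = -6 + 2 X$ ($p{\left(N,X \right)} = 2 X - 6 = -6 + 2 X$)
$\left(p{\left(-5,7 \right)} - 39\right) 16 = \left(\left(-6 + 2 \cdot 7\right) - 39\right) 16 = \left(\left(-6 + 14\right) - 39\right) 16 = \left(8 - 39\right) 16 = \left(-31\right) 16 = -496$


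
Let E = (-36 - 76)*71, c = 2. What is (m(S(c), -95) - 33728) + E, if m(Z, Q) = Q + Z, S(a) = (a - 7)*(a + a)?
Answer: -41795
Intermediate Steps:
S(a) = 2*a*(-7 + a) (S(a) = (-7 + a)*(2*a) = 2*a*(-7 + a))
E = -7952 (E = -112*71 = -7952)
(m(S(c), -95) - 33728) + E = ((-95 + 2*2*(-7 + 2)) - 33728) - 7952 = ((-95 + 2*2*(-5)) - 33728) - 7952 = ((-95 - 20) - 33728) - 7952 = (-115 - 33728) - 7952 = -33843 - 7952 = -41795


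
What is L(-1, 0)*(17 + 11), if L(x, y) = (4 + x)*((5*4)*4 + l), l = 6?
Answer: 7224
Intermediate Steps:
L(x, y) = 344 + 86*x (L(x, y) = (4 + x)*((5*4)*4 + 6) = (4 + x)*(20*4 + 6) = (4 + x)*(80 + 6) = (4 + x)*86 = 344 + 86*x)
L(-1, 0)*(17 + 11) = (344 + 86*(-1))*(17 + 11) = (344 - 86)*28 = 258*28 = 7224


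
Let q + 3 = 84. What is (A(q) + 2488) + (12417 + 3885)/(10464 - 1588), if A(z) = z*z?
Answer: 40167613/4438 ≈ 9050.8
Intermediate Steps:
q = 81 (q = -3 + 84 = 81)
A(z) = z²
(A(q) + 2488) + (12417 + 3885)/(10464 - 1588) = (81² + 2488) + (12417 + 3885)/(10464 - 1588) = (6561 + 2488) + 16302/8876 = 9049 + 16302*(1/8876) = 9049 + 8151/4438 = 40167613/4438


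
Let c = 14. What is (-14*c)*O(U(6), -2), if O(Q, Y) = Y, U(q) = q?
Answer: 392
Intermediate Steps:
(-14*c)*O(U(6), -2) = -14*14*(-2) = -196*(-2) = 392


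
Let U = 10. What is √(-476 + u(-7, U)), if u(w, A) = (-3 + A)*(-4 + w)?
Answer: I*√553 ≈ 23.516*I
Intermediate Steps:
u(w, A) = (-4 + w)*(-3 + A)
√(-476 + u(-7, U)) = √(-476 + (12 - 4*10 - 3*(-7) + 10*(-7))) = √(-476 + (12 - 40 + 21 - 70)) = √(-476 - 77) = √(-553) = I*√553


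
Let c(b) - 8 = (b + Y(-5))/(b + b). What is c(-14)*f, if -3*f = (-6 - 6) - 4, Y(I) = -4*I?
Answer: 872/21 ≈ 41.524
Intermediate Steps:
f = 16/3 (f = -((-6 - 6) - 4)/3 = -(-12 - 4)/3 = -⅓*(-16) = 16/3 ≈ 5.3333)
c(b) = 8 + (20 + b)/(2*b) (c(b) = 8 + (b - 4*(-5))/(b + b) = 8 + (b + 20)/((2*b)) = 8 + (20 + b)*(1/(2*b)) = 8 + (20 + b)/(2*b))
c(-14)*f = (17/2 + 10/(-14))*(16/3) = (17/2 + 10*(-1/14))*(16/3) = (17/2 - 5/7)*(16/3) = (109/14)*(16/3) = 872/21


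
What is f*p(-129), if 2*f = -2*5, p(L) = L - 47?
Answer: 880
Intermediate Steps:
p(L) = -47 + L
f = -5 (f = (-2*5)/2 = (½)*(-10) = -5)
f*p(-129) = -5*(-47 - 129) = -5*(-176) = 880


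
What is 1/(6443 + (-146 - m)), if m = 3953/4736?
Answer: 4736/29818639 ≈ 0.00015883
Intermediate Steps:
m = 3953/4736 (m = 3953*(1/4736) = 3953/4736 ≈ 0.83467)
1/(6443 + (-146 - m)) = 1/(6443 + (-146 - 1*3953/4736)) = 1/(6443 + (-146 - 3953/4736)) = 1/(6443 - 695409/4736) = 1/(29818639/4736) = 4736/29818639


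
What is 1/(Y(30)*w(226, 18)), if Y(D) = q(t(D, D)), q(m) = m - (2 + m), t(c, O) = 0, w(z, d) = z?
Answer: -1/452 ≈ -0.0022124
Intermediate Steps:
q(m) = -2 (q(m) = m + (-2 - m) = -2)
Y(D) = -2
1/(Y(30)*w(226, 18)) = 1/(-2*226) = -½*1/226 = -1/452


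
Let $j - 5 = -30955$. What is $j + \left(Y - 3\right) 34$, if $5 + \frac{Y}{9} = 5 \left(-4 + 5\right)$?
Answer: $-31052$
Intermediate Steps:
$j = -30950$ ($j = 5 - 30955 = -30950$)
$Y = 0$ ($Y = -45 + 9 \cdot 5 \left(-4 + 5\right) = -45 + 9 \cdot 5 \cdot 1 = -45 + 9 \cdot 5 = -45 + 45 = 0$)
$j + \left(Y - 3\right) 34 = -30950 + \left(0 - 3\right) 34 = -30950 - 102 = -31052$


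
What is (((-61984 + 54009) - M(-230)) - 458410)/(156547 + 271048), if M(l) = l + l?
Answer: -93185/85519 ≈ -1.0896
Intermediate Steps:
M(l) = 2*l
(((-61984 + 54009) - M(-230)) - 458410)/(156547 + 271048) = (((-61984 + 54009) - 2*(-230)) - 458410)/(156547 + 271048) = ((-7975 - 1*(-460)) - 458410)/427595 = ((-7975 + 460) - 458410)*(1/427595) = (-7515 - 458410)*(1/427595) = -465925*1/427595 = -93185/85519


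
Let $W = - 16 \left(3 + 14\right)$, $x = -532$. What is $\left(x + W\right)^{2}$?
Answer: $646416$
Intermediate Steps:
$W = -272$ ($W = \left(-16\right) 17 = -272$)
$\left(x + W\right)^{2} = \left(-532 - 272\right)^{2} = \left(-804\right)^{2} = 646416$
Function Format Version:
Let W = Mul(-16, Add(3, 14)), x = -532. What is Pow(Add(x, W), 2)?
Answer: 646416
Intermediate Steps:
W = -272 (W = Mul(-16, 17) = -272)
Pow(Add(x, W), 2) = Pow(Add(-532, -272), 2) = Pow(-804, 2) = 646416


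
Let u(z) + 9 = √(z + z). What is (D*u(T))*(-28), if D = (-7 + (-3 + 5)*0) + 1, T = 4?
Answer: -1512 + 336*√2 ≈ -1036.8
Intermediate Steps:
u(z) = -9 + √2*√z (u(z) = -9 + √(z + z) = -9 + √(2*z) = -9 + √2*√z)
D = -6 (D = (-7 + 2*0) + 1 = (-7 + 0) + 1 = -7 + 1 = -6)
(D*u(T))*(-28) = -6*(-9 + √2*√4)*(-28) = -6*(-9 + √2*2)*(-28) = -6*(-9 + 2*√2)*(-28) = (54 - 12*√2)*(-28) = -1512 + 336*√2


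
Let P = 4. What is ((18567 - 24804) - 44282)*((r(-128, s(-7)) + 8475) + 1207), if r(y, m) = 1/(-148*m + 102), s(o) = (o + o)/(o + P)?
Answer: -863794524271/1766 ≈ -4.8912e+8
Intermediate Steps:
s(o) = 2*o/(4 + o) (s(o) = (o + o)/(o + 4) = (2*o)/(4 + o) = 2*o/(4 + o))
r(y, m) = 1/(102 - 148*m)
((18567 - 24804) - 44282)*((r(-128, s(-7)) + 8475) + 1207) = ((18567 - 24804) - 44282)*((-1/(-102 + 148*(2*(-7)/(4 - 7))) + 8475) + 1207) = (-6237 - 44282)*((-1/(-102 + 148*(2*(-7)/(-3))) + 8475) + 1207) = -50519*((-1/(-102 + 148*(2*(-7)*(-1/3))) + 8475) + 1207) = -50519*((-1/(-102 + 148*(14/3)) + 8475) + 1207) = -50519*((-1/(-102 + 2072/3) + 8475) + 1207) = -50519*((-1/1766/3 + 8475) + 1207) = -50519*((-1*3/1766 + 8475) + 1207) = -50519*((-3/1766 + 8475) + 1207) = -50519*(14966847/1766 + 1207) = -50519*17098409/1766 = -863794524271/1766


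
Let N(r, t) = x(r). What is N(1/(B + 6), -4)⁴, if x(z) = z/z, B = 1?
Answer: 1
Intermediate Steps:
x(z) = 1
N(r, t) = 1
N(1/(B + 6), -4)⁴ = 1⁴ = 1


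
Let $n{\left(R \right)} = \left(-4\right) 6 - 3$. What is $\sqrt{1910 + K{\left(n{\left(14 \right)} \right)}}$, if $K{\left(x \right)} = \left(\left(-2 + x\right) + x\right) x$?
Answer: $\sqrt{3422} \approx 58.498$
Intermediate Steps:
$n{\left(R \right)} = -27$ ($n{\left(R \right)} = -24 - 3 = -27$)
$K{\left(x \right)} = x \left(-2 + 2 x\right)$ ($K{\left(x \right)} = \left(-2 + 2 x\right) x = x \left(-2 + 2 x\right)$)
$\sqrt{1910 + K{\left(n{\left(14 \right)} \right)}} = \sqrt{1910 + 2 \left(-27\right) \left(-1 - 27\right)} = \sqrt{1910 + 2 \left(-27\right) \left(-28\right)} = \sqrt{1910 + 1512} = \sqrt{3422}$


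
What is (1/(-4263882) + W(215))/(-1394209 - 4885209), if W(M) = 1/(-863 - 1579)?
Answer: 118509/1816216972322522 ≈ 6.5250e-11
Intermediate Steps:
W(M) = -1/2442 (W(M) = 1/(-2442) = -1/2442)
(1/(-4263882) + W(215))/(-1394209 - 4885209) = (1/(-4263882) - 1/2442)/(-1394209 - 4885209) = (-1/4263882 - 1/2442)/(-6279418) = -118509/289233329*(-1/6279418) = 118509/1816216972322522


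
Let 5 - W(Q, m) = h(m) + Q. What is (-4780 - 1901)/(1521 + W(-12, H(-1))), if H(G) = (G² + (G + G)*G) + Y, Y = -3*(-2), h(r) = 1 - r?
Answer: -6681/1546 ≈ -4.3215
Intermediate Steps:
Y = 6
H(G) = 6 + 3*G² (H(G) = (G² + (G + G)*G) + 6 = (G² + (2*G)*G) + 6 = (G² + 2*G²) + 6 = 3*G² + 6 = 6 + 3*G²)
W(Q, m) = 4 + m - Q (W(Q, m) = 5 - ((1 - m) + Q) = 5 - (1 + Q - m) = 5 + (-1 + m - Q) = 4 + m - Q)
(-4780 - 1901)/(1521 + W(-12, H(-1))) = (-4780 - 1901)/(1521 + (4 + (6 + 3*(-1)²) - 1*(-12))) = -6681/(1521 + (4 + (6 + 3*1) + 12)) = -6681/(1521 + (4 + (6 + 3) + 12)) = -6681/(1521 + (4 + 9 + 12)) = -6681/(1521 + 25) = -6681/1546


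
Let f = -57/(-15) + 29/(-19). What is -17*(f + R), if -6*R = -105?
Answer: -63869/190 ≈ -336.15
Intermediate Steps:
f = 216/95 (f = -57*(-1/15) + 29*(-1/19) = 19/5 - 29/19 = 216/95 ≈ 2.2737)
R = 35/2 (R = -⅙*(-105) = 35/2 ≈ 17.500)
-17*(f + R) = -17*(216/95 + 35/2) = -17*3757/190 = -63869/190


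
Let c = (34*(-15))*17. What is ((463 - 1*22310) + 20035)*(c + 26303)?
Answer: -31950996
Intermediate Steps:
c = -8670 (c = -510*17 = -8670)
((463 - 1*22310) + 20035)*(c + 26303) = ((463 - 1*22310) + 20035)*(-8670 + 26303) = ((463 - 22310) + 20035)*17633 = (-21847 + 20035)*17633 = -1812*17633 = -31950996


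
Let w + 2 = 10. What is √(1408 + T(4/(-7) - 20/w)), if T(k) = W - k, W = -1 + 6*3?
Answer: √279902/14 ≈ 37.790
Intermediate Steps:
w = 8 (w = -2 + 10 = 8)
W = 17 (W = -1 + 18 = 17)
T(k) = 17 - k
√(1408 + T(4/(-7) - 20/w)) = √(1408 + (17 - (4/(-7) - 20/8))) = √(1408 + (17 - (4*(-⅐) - 20*⅛))) = √(1408 + (17 - (-4/7 - 5/2))) = √(1408 + (17 - 1*(-43/14))) = √(1408 + (17 + 43/14)) = √(1408 + 281/14) = √(19993/14) = √279902/14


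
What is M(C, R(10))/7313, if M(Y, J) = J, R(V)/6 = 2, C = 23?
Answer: 12/7313 ≈ 0.0016409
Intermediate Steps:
R(V) = 12 (R(V) = 6*2 = 12)
M(C, R(10))/7313 = 12/7313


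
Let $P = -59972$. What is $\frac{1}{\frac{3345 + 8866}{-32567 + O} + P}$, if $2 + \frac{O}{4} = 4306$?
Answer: $- \frac{15351}{920642383} \approx -1.6674 \cdot 10^{-5}$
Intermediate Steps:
$O = 17216$ ($O = -8 + 4 \cdot 4306 = -8 + 17224 = 17216$)
$\frac{1}{\frac{3345 + 8866}{-32567 + O} + P} = \frac{1}{\frac{3345 + 8866}{-32567 + 17216} - 59972} = \frac{1}{\frac{12211}{-15351} - 59972} = \frac{1}{12211 \left(- \frac{1}{15351}\right) - 59972} = \frac{1}{- \frac{12211}{15351} - 59972} = \frac{1}{- \frac{920642383}{15351}} = - \frac{15351}{920642383}$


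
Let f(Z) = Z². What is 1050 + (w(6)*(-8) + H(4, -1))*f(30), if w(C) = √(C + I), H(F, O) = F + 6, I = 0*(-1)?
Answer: 10050 - 7200*√6 ≈ -7586.3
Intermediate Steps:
I = 0
H(F, O) = 6 + F
w(C) = √C (w(C) = √(C + 0) = √C)
1050 + (w(6)*(-8) + H(4, -1))*f(30) = 1050 + (√6*(-8) + (6 + 4))*30² = 1050 + (-8*√6 + 10)*900 = 1050 + (10 - 8*√6)*900 = 1050 + (9000 - 7200*√6) = 10050 - 7200*√6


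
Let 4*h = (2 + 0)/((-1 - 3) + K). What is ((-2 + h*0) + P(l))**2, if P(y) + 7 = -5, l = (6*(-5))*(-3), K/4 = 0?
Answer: 196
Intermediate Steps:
K = 0 (K = 4*0 = 0)
h = -1/8 (h = ((2 + 0)/((-1 - 3) + 0))/4 = (2/(-4 + 0))/4 = (2/(-4))/4 = (2*(-1/4))/4 = (1/4)*(-1/2) = -1/8 ≈ -0.12500)
l = 90 (l = -30*(-3) = 90)
P(y) = -12 (P(y) = -7 - 5 = -12)
((-2 + h*0) + P(l))**2 = ((-2 - 1/8*0) - 12)**2 = ((-2 + 0) - 12)**2 = (-2 - 12)**2 = (-14)**2 = 196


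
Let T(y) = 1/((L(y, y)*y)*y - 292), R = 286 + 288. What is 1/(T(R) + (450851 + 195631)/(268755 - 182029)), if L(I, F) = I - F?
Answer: 12661996/94343009 ≈ 0.13421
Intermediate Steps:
R = 574
T(y) = -1/292 (T(y) = 1/(((y - y)*y)*y - 292) = 1/((0*y)*y - 292) = 1/(0*y - 292) = 1/(0 - 292) = 1/(-292) = -1/292)
1/(T(R) + (450851 + 195631)/(268755 - 182029)) = 1/(-1/292 + (450851 + 195631)/(268755 - 182029)) = 1/(-1/292 + 646482/86726) = 1/(-1/292 + 646482*(1/86726)) = 1/(-1/292 + 323241/43363) = 1/(94343009/12661996) = 12661996/94343009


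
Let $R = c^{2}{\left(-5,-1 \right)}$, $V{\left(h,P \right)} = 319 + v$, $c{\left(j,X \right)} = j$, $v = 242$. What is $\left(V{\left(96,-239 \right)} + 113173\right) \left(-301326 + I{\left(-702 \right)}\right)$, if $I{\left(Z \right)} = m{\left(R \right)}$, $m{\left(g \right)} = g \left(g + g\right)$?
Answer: $-34128843784$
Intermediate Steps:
$V{\left(h,P \right)} = 561$ ($V{\left(h,P \right)} = 319 + 242 = 561$)
$R = 25$ ($R = \left(-5\right)^{2} = 25$)
$m{\left(g \right)} = 2 g^{2}$ ($m{\left(g \right)} = g 2 g = 2 g^{2}$)
$I{\left(Z \right)} = 1250$ ($I{\left(Z \right)} = 2 \cdot 25^{2} = 2 \cdot 625 = 1250$)
$\left(V{\left(96,-239 \right)} + 113173\right) \left(-301326 + I{\left(-702 \right)}\right) = \left(561 + 113173\right) \left(-301326 + 1250\right) = 113734 \left(-300076\right) = -34128843784$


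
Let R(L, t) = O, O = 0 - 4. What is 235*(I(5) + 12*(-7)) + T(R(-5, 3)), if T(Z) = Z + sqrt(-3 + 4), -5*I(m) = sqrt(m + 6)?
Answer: -19743 - 47*sqrt(11) ≈ -19899.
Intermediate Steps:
O = -4
R(L, t) = -4
I(m) = -sqrt(6 + m)/5 (I(m) = -sqrt(m + 6)/5 = -sqrt(6 + m)/5)
T(Z) = 1 + Z (T(Z) = Z + sqrt(1) = Z + 1 = 1 + Z)
235*(I(5) + 12*(-7)) + T(R(-5, 3)) = 235*(-sqrt(6 + 5)/5 + 12*(-7)) + (1 - 4) = 235*(-sqrt(11)/5 - 84) - 3 = 235*(-84 - sqrt(11)/5) - 3 = (-19740 - 47*sqrt(11)) - 3 = -19743 - 47*sqrt(11)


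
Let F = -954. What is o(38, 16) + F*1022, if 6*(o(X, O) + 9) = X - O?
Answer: -2924980/3 ≈ -9.7499e+5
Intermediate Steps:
o(X, O) = -9 - O/6 + X/6 (o(X, O) = -9 + (X - O)/6 = -9 + (-O/6 + X/6) = -9 - O/6 + X/6)
o(38, 16) + F*1022 = (-9 - ⅙*16 + (⅙)*38) - 954*1022 = (-9 - 8/3 + 19/3) - 974988 = -16/3 - 974988 = -2924980/3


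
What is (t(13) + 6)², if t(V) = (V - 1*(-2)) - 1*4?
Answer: 289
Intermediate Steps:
t(V) = -2 + V (t(V) = (V + 2) - 4 = (2 + V) - 4 = -2 + V)
(t(13) + 6)² = ((-2 + 13) + 6)² = (11 + 6)² = 17² = 289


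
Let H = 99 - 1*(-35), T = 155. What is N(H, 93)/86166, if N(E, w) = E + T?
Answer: 289/86166 ≈ 0.0033540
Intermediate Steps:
H = 134 (H = 99 + 35 = 134)
N(E, w) = 155 + E (N(E, w) = E + 155 = 155 + E)
N(H, 93)/86166 = (155 + 134)/86166 = 289*(1/86166) = 289/86166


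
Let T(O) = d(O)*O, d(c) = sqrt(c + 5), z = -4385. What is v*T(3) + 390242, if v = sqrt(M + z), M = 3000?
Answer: 390242 + 6*I*sqrt(2770) ≈ 3.9024e+5 + 315.78*I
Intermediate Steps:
d(c) = sqrt(5 + c)
T(O) = O*sqrt(5 + O) (T(O) = sqrt(5 + O)*O = O*sqrt(5 + O))
v = I*sqrt(1385) (v = sqrt(3000 - 4385) = sqrt(-1385) = I*sqrt(1385) ≈ 37.216*I)
v*T(3) + 390242 = (I*sqrt(1385))*(3*sqrt(5 + 3)) + 390242 = (I*sqrt(1385))*(3*sqrt(8)) + 390242 = (I*sqrt(1385))*(3*(2*sqrt(2))) + 390242 = (I*sqrt(1385))*(6*sqrt(2)) + 390242 = 6*I*sqrt(2770) + 390242 = 390242 + 6*I*sqrt(2770)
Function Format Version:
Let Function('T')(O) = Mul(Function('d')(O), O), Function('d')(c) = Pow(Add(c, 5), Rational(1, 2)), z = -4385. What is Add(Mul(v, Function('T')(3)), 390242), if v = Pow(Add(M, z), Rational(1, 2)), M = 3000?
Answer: Add(390242, Mul(6, I, Pow(2770, Rational(1, 2)))) ≈ Add(3.9024e+5, Mul(315.78, I))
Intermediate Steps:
Function('d')(c) = Pow(Add(5, c), Rational(1, 2))
Function('T')(O) = Mul(O, Pow(Add(5, O), Rational(1, 2))) (Function('T')(O) = Mul(Pow(Add(5, O), Rational(1, 2)), O) = Mul(O, Pow(Add(5, O), Rational(1, 2))))
v = Mul(I, Pow(1385, Rational(1, 2))) (v = Pow(Add(3000, -4385), Rational(1, 2)) = Pow(-1385, Rational(1, 2)) = Mul(I, Pow(1385, Rational(1, 2))) ≈ Mul(37.216, I))
Add(Mul(v, Function('T')(3)), 390242) = Add(Mul(Mul(I, Pow(1385, Rational(1, 2))), Mul(3, Pow(Add(5, 3), Rational(1, 2)))), 390242) = Add(Mul(Mul(I, Pow(1385, Rational(1, 2))), Mul(3, Pow(8, Rational(1, 2)))), 390242) = Add(Mul(Mul(I, Pow(1385, Rational(1, 2))), Mul(3, Mul(2, Pow(2, Rational(1, 2))))), 390242) = Add(Mul(Mul(I, Pow(1385, Rational(1, 2))), Mul(6, Pow(2, Rational(1, 2)))), 390242) = Add(Mul(6, I, Pow(2770, Rational(1, 2))), 390242) = Add(390242, Mul(6, I, Pow(2770, Rational(1, 2))))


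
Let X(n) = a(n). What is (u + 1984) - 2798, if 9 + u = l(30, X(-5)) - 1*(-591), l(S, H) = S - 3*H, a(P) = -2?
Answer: -196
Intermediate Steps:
X(n) = -2
u = 618 (u = -9 + ((30 - 3*(-2)) - 1*(-591)) = -9 + ((30 + 6) + 591) = -9 + (36 + 591) = -9 + 627 = 618)
(u + 1984) - 2798 = (618 + 1984) - 2798 = 2602 - 2798 = -196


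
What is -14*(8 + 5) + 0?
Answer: -182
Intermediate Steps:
-14*(8 + 5) + 0 = -14*13 + 0 = -182 + 0 = -182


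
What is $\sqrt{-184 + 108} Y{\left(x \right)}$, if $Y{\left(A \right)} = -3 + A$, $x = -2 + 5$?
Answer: $0$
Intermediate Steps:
$x = 3$
$\sqrt{-184 + 108} Y{\left(x \right)} = \sqrt{-184 + 108} \left(-3 + 3\right) = \sqrt{-76} \cdot 0 = 2 i \sqrt{19} \cdot 0 = 0$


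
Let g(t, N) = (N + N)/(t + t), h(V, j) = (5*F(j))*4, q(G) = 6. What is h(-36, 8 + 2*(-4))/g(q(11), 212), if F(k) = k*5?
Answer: 0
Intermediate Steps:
F(k) = 5*k
h(V, j) = 100*j (h(V, j) = (5*(5*j))*4 = (25*j)*4 = 100*j)
g(t, N) = N/t (g(t, N) = (2*N)/((2*t)) = (2*N)*(1/(2*t)) = N/t)
h(-36, 8 + 2*(-4))/g(q(11), 212) = (100*(8 + 2*(-4)))/((212/6)) = (100*(8 - 8))/((212*(⅙))) = (100*0)/(106/3) = 0*(3/106) = 0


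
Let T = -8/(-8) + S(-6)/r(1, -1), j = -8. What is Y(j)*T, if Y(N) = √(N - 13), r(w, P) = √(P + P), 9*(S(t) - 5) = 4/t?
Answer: 133*√42/54 + I*√21 ≈ 15.962 + 4.5826*I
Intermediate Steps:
S(t) = 5 + 4/(9*t) (S(t) = 5 + (4/t)/9 = 5 + 4/(9*t))
r(w, P) = √2*√P (r(w, P) = √(2*P) = √2*√P)
Y(N) = √(-13 + N)
T = 1 - 133*I*√2/54 (T = -8/(-8) + (5 + (4/9)/(-6))/((√2*√(-1))) = -8*(-⅛) + (5 + (4/9)*(-⅙))/((√2*I)) = 1 + (5 - 2/27)/((I*√2)) = 1 + 133*(-I*√2/2)/27 = 1 - 133*I*√2/54 ≈ 1.0 - 3.4832*I)
Y(j)*T = √(-13 - 8)*(1 - 133*I*√2/54) = √(-21)*(1 - 133*I*√2/54) = (I*√21)*(1 - 133*I*√2/54) = I*√21*(1 - 133*I*√2/54)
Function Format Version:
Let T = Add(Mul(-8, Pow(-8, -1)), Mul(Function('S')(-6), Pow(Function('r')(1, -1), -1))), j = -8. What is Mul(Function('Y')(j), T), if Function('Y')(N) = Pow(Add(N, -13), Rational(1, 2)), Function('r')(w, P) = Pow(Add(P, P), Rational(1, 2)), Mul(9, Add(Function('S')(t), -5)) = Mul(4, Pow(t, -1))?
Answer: Add(Mul(Rational(133, 54), Pow(42, Rational(1, 2))), Mul(I, Pow(21, Rational(1, 2)))) ≈ Add(15.962, Mul(4.5826, I))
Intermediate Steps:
Function('S')(t) = Add(5, Mul(Rational(4, 9), Pow(t, -1))) (Function('S')(t) = Add(5, Mul(Rational(1, 9), Mul(4, Pow(t, -1)))) = Add(5, Mul(Rational(4, 9), Pow(t, -1))))
Function('r')(w, P) = Mul(Pow(2, Rational(1, 2)), Pow(P, Rational(1, 2))) (Function('r')(w, P) = Pow(Mul(2, P), Rational(1, 2)) = Mul(Pow(2, Rational(1, 2)), Pow(P, Rational(1, 2))))
Function('Y')(N) = Pow(Add(-13, N), Rational(1, 2))
T = Add(1, Mul(Rational(-133, 54), I, Pow(2, Rational(1, 2)))) (T = Add(Mul(-8, Pow(-8, -1)), Mul(Add(5, Mul(Rational(4, 9), Pow(-6, -1))), Pow(Mul(Pow(2, Rational(1, 2)), Pow(-1, Rational(1, 2))), -1))) = Add(Mul(-8, Rational(-1, 8)), Mul(Add(5, Mul(Rational(4, 9), Rational(-1, 6))), Pow(Mul(Pow(2, Rational(1, 2)), I), -1))) = Add(1, Mul(Add(5, Rational(-2, 27)), Pow(Mul(I, Pow(2, Rational(1, 2))), -1))) = Add(1, Mul(Rational(133, 27), Mul(Rational(-1, 2), I, Pow(2, Rational(1, 2))))) = Add(1, Mul(Rational(-133, 54), I, Pow(2, Rational(1, 2)))) ≈ Add(1.0000, Mul(-3.4832, I)))
Mul(Function('Y')(j), T) = Mul(Pow(Add(-13, -8), Rational(1, 2)), Add(1, Mul(Rational(-133, 54), I, Pow(2, Rational(1, 2))))) = Mul(Pow(-21, Rational(1, 2)), Add(1, Mul(Rational(-133, 54), I, Pow(2, Rational(1, 2))))) = Mul(Mul(I, Pow(21, Rational(1, 2))), Add(1, Mul(Rational(-133, 54), I, Pow(2, Rational(1, 2))))) = Mul(I, Pow(21, Rational(1, 2)), Add(1, Mul(Rational(-133, 54), I, Pow(2, Rational(1, 2)))))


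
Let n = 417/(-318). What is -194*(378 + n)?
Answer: -3873113/53 ≈ -73078.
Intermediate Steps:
n = -139/106 (n = 417*(-1/318) = -139/106 ≈ -1.3113)
-194*(378 + n) = -194*(378 - 139/106) = -194*39929/106 = -3873113/53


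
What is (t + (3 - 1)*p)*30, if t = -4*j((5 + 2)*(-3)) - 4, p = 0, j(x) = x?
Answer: 2400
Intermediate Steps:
t = 80 (t = -4*(5 + 2)*(-3) - 4 = -28*(-3) - 4 = -4*(-21) - 4 = 84 - 4 = 80)
(t + (3 - 1)*p)*30 = (80 + (3 - 1)*0)*30 = (80 + 2*0)*30 = (80 + 0)*30 = 80*30 = 2400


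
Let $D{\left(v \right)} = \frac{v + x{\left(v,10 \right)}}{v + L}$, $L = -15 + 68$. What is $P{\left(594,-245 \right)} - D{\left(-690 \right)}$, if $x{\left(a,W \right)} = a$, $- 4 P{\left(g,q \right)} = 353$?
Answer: $- \frac{230381}{2548} \approx -90.416$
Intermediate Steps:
$P{\left(g,q \right)} = - \frac{353}{4}$ ($P{\left(g,q \right)} = \left(- \frac{1}{4}\right) 353 = - \frac{353}{4}$)
$L = 53$
$D{\left(v \right)} = \frac{2 v}{53 + v}$ ($D{\left(v \right)} = \frac{v + v}{v + 53} = \frac{2 v}{53 + v}$)
$P{\left(594,-245 \right)} - D{\left(-690 \right)} = - \frac{353}{4} - 2 \left(-690\right) \frac{1}{53 - 690} = - \frac{353}{4} - 2 \left(-690\right) \frac{1}{-637} = - \frac{353}{4} - 2 \left(-690\right) \left(- \frac{1}{637}\right) = - \frac{353}{4} - \frac{1380}{637} = - \frac{230381}{2548}$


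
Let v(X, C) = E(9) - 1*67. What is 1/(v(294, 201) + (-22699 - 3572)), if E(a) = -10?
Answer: -1/26348 ≈ -3.7954e-5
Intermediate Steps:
v(X, C) = -77 (v(X, C) = -10 - 1*67 = -10 - 67 = -77)
1/(v(294, 201) + (-22699 - 3572)) = 1/(-77 + (-22699 - 3572)) = 1/(-77 - 26271) = 1/(-26348) = -1/26348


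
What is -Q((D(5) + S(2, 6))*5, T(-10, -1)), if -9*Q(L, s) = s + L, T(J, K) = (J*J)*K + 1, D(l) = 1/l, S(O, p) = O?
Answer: -88/9 ≈ -9.7778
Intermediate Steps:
T(J, K) = 1 + K*J² (T(J, K) = J²*K + 1 = K*J² + 1 = 1 + K*J²)
Q(L, s) = -L/9 - s/9 (Q(L, s) = -(s + L)/9 = -(L + s)/9 = -L/9 - s/9)
-Q((D(5) + S(2, 6))*5, T(-10, -1)) = -(-(1/5 + 2)*5/9 - (1 - 1*(-10)²)/9) = -(-(⅕ + 2)*5/9 - (1 - 1*100)/9) = -(-11*5/45 - (1 - 100)/9) = -(-⅑*11 - ⅑*(-99)) = -(-11/9 + 11) = -1*88/9 = -88/9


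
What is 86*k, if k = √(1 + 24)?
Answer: 430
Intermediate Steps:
k = 5 (k = √25 = 5)
86*k = 86*5 = 430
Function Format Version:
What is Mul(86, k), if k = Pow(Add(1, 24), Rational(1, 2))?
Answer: 430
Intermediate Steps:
k = 5 (k = Pow(25, Rational(1, 2)) = 5)
Mul(86, k) = Mul(86, 5) = 430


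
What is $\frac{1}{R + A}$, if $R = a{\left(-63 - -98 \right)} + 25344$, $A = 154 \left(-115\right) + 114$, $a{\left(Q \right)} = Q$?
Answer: $\frac{1}{7783} \approx 0.00012849$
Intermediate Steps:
$A = -17596$ ($A = -17710 + 114 = -17596$)
$R = 25379$ ($R = \left(-63 - -98\right) + 25344 = \left(-63 + 98\right) + 25344 = 35 + 25344 = 25379$)
$\frac{1}{R + A} = \frac{1}{25379 - 17596} = \frac{1}{7783}$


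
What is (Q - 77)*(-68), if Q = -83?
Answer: 10880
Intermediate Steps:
(Q - 77)*(-68) = (-83 - 77)*(-68) = -160*(-68) = 10880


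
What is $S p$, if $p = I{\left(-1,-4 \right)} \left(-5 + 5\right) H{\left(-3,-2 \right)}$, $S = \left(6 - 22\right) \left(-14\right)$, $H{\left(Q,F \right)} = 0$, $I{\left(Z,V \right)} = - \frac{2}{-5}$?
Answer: $0$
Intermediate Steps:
$I{\left(Z,V \right)} = \frac{2}{5}$ ($I{\left(Z,V \right)} = \left(-2\right) \left(- \frac{1}{5}\right) = \frac{2}{5}$)
$S = 224$ ($S = \left(-16\right) \left(-14\right) = 224$)
$p = 0$ ($p = \frac{2 \left(-5 + 5\right)}{5} \cdot 0 = \frac{2}{5} \cdot 0 \cdot 0 = 0 \cdot 0 = 0$)
$S p = 224 \cdot 0 = 0$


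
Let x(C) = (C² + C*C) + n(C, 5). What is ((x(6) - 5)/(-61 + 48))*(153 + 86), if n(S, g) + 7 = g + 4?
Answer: -16491/13 ≈ -1268.5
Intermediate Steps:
n(S, g) = -3 + g (n(S, g) = -7 + (g + 4) = -7 + (4 + g) = -3 + g)
x(C) = 2 + 2*C² (x(C) = (C² + C*C) + (-3 + 5) = (C² + C²) + 2 = 2*C² + 2 = 2 + 2*C²)
((x(6) - 5)/(-61 + 48))*(153 + 86) = (((2 + 2*6²) - 5)/(-61 + 48))*(153 + 86) = (((2 + 2*36) - 5)/(-13))*239 = (((2 + 72) - 5)*(-1/13))*239 = ((74 - 5)*(-1/13))*239 = (69*(-1/13))*239 = -69/13*239 = -16491/13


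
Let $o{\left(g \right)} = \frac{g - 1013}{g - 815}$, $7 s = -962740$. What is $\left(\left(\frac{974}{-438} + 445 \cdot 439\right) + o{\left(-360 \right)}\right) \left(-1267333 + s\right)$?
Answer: $- \frac{494353378164280427}{1801275} \approx -2.7445 \cdot 10^{11}$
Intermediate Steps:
$s = - \frac{962740}{7}$ ($s = \frac{1}{7} \left(-962740\right) = - \frac{962740}{7} \approx -1.3753 \cdot 10^{5}$)
$o{\left(g \right)} = \frac{-1013 + g}{-815 + g}$
$\left(\left(\frac{974}{-438} + 445 \cdot 439\right) + o{\left(-360 \right)}\right) \left(-1267333 + s\right) = \left(\left(\frac{974}{-438} + 445 \cdot 439\right) + \frac{-1013 - 360}{-815 - 360}\right) \left(-1267333 - \frac{962740}{7}\right) = \left(\left(974 \left(- \frac{1}{438}\right) + 195355\right) + \frac{1}{-1175} \left(-1373\right)\right) \left(- \frac{9834071}{7}\right) = \left(\left(- \frac{487}{219} + 195355\right) - - \frac{1373}{1175}\right) \left(- \frac{9834071}{7}\right) = \left(\frac{42782258}{219} + \frac{1373}{1175}\right) \left(- \frac{9834071}{7}\right) = \frac{50269453837}{257325} \left(- \frac{9834071}{7}\right) = - \frac{494353378164280427}{1801275}$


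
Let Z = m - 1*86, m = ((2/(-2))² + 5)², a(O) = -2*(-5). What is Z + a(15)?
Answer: -40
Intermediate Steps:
a(O) = 10
m = 36 (m = ((2*(-½))² + 5)² = ((-1)² + 5)² = (1 + 5)² = 6² = 36)
Z = -50 (Z = 36 - 1*86 = 36 - 86 = -50)
Z + a(15) = -50 + 10 = -40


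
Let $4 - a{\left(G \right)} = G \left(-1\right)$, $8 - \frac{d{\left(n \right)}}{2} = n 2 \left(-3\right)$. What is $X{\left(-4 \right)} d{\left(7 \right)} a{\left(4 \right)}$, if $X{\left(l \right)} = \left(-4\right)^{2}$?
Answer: $12800$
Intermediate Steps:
$d{\left(n \right)} = 16 + 12 n$ ($d{\left(n \right)} = 16 - 2 n 2 \left(-3\right) = 16 - 2 \cdot 2 n \left(-3\right) = 16 - 2 \left(- 6 n\right) = 16 + 12 n$)
$a{\left(G \right)} = 4 + G$ ($a{\left(G \right)} = 4 - G \left(-1\right) = 4 - - G = 4 + G$)
$X{\left(l \right)} = 16$
$X{\left(-4 \right)} d{\left(7 \right)} a{\left(4 \right)} = 16 \left(16 + 12 \cdot 7\right) \left(4 + 4\right) = 16 \left(16 + 84\right) 8 = 16 \cdot 100 \cdot 8 = 1600 \cdot 8 = 12800$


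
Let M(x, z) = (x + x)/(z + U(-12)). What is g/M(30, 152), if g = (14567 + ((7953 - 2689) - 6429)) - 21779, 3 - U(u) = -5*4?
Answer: -293195/12 ≈ -24433.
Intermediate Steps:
U(u) = 23 (U(u) = 3 - (-5)*4 = 3 - 1*(-20) = 3 + 20 = 23)
M(x, z) = 2*x/(23 + z) (M(x, z) = (x + x)/(z + 23) = (2*x)/(23 + z) = 2*x/(23 + z))
g = -8377 (g = (14567 + (5264 - 6429)) - 21779 = (14567 - 1165) - 21779 = 13402 - 21779 = -8377)
g/M(30, 152) = -8377/(2*30/(23 + 152)) = -8377/(2*30/175) = -8377/(2*30*(1/175)) = -8377/12/35 = -8377*35/12 = -293195/12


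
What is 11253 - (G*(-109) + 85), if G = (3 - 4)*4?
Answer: 10732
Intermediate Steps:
G = -4 (G = -1*4 = -4)
11253 - (G*(-109) + 85) = 11253 - (-4*(-109) + 85) = 11253 - (436 + 85) = 11253 - 1*521 = 11253 - 521 = 10732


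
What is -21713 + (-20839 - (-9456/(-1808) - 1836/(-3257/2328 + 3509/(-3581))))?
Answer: -97102298245947/2241046397 ≈ -43329.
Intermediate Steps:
-21713 + (-20839 - (-9456/(-1808) - 1836/(-3257/2328 + 3509/(-3581)))) = -21713 + (-20839 - (-9456*(-1/1808) - 1836/(-3257*1/2328 + 3509*(-1/3581)))) = -21713 + (-20839 - (591/113 - 1836/(-3257/2328 - 3509/3581))) = -21713 + (-20839 - (591/113 - 1836/(-19832269/8336568))) = -21713 + (-20839 - (591/113 - 1836*(-8336568/19832269))) = -21713 + (-20839 - (591/113 + 15305938848/19832269)) = -21713 + (-20839 - 1*1741291960803/2241046397) = -21713 + (-20839 - 1741291960803/2241046397) = -21713 - 48442457827886/2241046397 = -97102298245947/2241046397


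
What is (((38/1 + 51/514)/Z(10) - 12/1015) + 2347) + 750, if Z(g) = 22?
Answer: 35565930189/11477620 ≈ 3098.7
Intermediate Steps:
(((38/1 + 51/514)/Z(10) - 12/1015) + 2347) + 750 = (((38/1 + 51/514)/22 - 12/1015) + 2347) + 750 = (((38*1 + 51*(1/514))*(1/22) - 12*1/1015) + 2347) + 750 = (((38 + 51/514)*(1/22) - 12/1015) + 2347) + 750 = (((19583/514)*(1/22) - 12/1015) + 2347) + 750 = ((19583/11308 - 12/1015) + 2347) + 750 = (19741049/11477620 + 2347) + 750 = 26957715189/11477620 + 750 = 35565930189/11477620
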